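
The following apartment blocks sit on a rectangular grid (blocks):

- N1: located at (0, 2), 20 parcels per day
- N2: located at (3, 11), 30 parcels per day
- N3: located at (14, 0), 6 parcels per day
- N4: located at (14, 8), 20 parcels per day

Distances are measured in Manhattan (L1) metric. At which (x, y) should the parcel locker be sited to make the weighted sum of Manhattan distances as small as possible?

(3, 8)

Manhattan distance separates: Σwᵢ(|x−xᵢ|+|y−yᵢ|) = Σwᵢ|x−xᵢ| + Σwᵢ|y−yᵢ|, so x and y are optimised independently as 1-D weighted medians.
Total weight W = 76; half = 38.
x-coordinate, sorted with cumulative weight:
  x=0 (N1, w=20) cum 20
  x=3 (N2, w=30) cum 50  ← median
  x=14 (N3, w=6) cum 56
  x=14 (N4, w=20) cum 76
⇒ x* = 3
y-coordinate, sorted with cumulative weight:
  y=0 (N3, w=6) cum 6
  y=2 (N1, w=20) cum 26
  y=8 (N4, w=20) cum 46  ← median
  y=11 (N2, w=30) cum 76
⇒ y* = 8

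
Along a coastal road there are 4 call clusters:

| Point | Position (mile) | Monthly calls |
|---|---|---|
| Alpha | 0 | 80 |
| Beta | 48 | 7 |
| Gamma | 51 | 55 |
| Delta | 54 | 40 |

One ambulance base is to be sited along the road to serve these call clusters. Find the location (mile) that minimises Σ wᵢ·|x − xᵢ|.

x = 51

For a sum of weighted absolute distances on a line, the optimum is the weighted median (not the mean). Total weight W = 182; half-weight = 91.
Sort by position and accumulate weight:
  mile 0 (Alpha, w=80) → cum 80
  mile 48 (Beta, w=7) → cum 87
  mile 51 (Gamma, w=55) → cum 142  ≥ 91 → median here
  mile 54 (Delta, w=40) → cum 182
Optimal location: mile 51.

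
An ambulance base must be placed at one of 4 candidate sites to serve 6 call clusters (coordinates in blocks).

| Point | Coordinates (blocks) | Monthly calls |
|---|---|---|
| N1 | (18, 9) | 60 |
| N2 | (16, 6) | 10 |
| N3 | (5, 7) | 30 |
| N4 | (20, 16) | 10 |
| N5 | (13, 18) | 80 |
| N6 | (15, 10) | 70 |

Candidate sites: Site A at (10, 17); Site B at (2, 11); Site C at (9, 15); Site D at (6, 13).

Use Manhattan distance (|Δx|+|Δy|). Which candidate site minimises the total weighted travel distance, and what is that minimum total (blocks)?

Site A, total 2850 blocks

Total weighted distance at each candidate:
  Site A (10, 17): total = 2850
  Site B (2, 11): total = 4130
  Site C (9, 15): total = 2870
  Site D (6, 13): total = 3310
Minimum is at Site A with total 2850 blocks.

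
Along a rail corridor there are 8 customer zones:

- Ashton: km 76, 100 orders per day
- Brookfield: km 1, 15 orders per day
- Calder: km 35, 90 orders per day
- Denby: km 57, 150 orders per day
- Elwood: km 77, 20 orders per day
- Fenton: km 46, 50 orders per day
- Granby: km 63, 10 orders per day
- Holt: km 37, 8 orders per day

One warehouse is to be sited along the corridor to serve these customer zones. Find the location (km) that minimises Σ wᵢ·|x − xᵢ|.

For a sum of weighted absolute distances on a line, the optimum is the weighted median (not the mean). Total weight W = 443; half-weight = 221.5.
Sort by position and accumulate weight:
  km 1 (Brookfield, w=15) → cum 15
  km 35 (Calder, w=90) → cum 105
  km 37 (Holt, w=8) → cum 113
  km 46 (Fenton, w=50) → cum 163
  km 57 (Denby, w=150) → cum 313  ≥ 221.5 → median here
  km 63 (Granby, w=10) → cum 323
  km 76 (Ashton, w=100) → cum 423
  km 77 (Elwood, w=20) → cum 443
Optimal location: km 57.

x = 57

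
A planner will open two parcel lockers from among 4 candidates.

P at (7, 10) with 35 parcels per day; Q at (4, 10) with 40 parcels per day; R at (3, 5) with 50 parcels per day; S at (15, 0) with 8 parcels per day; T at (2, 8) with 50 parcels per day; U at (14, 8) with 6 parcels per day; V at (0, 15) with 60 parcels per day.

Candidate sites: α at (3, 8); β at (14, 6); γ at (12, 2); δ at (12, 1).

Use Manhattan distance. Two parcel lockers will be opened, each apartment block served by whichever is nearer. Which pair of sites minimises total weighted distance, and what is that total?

Evaluate every pair (each demand assigned to the nearer of the two):
  {α, β}: total = 1198
  {α, δ}: total = 1216
  {α, γ}: total = 1218
  {β, δ}: total = 3669
  {β, γ}: total = 3677
  {γ, δ}: total = 4075
Best pair: {α, β} with total 1198.

{α, β}, total 1198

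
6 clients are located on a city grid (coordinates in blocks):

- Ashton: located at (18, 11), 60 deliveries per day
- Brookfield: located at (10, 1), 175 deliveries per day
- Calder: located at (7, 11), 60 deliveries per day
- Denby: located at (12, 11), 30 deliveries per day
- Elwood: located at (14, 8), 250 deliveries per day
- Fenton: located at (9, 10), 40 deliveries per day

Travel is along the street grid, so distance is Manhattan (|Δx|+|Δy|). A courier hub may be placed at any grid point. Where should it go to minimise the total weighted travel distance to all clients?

(14, 8)

Manhattan distance separates: Σwᵢ(|x−xᵢ|+|y−yᵢ|) = Σwᵢ|x−xᵢ| + Σwᵢ|y−yᵢ|, so x and y are optimised independently as 1-D weighted medians.
Total weight W = 615; half = 307.5.
x-coordinate, sorted with cumulative weight:
  x=7 (Calder, w=60) cum 60
  x=9 (Fenton, w=40) cum 100
  x=10 (Brookfield, w=175) cum 275
  x=12 (Denby, w=30) cum 305
  x=14 (Elwood, w=250) cum 555  ← median
  x=18 (Ashton, w=60) cum 615
⇒ x* = 14
y-coordinate, sorted with cumulative weight:
  y=1 (Brookfield, w=175) cum 175
  y=8 (Elwood, w=250) cum 425  ← median
  y=10 (Fenton, w=40) cum 465
  y=11 (Ashton, w=60) cum 525
  y=11 (Calder, w=60) cum 585
  y=11 (Denby, w=30) cum 615
⇒ y* = 8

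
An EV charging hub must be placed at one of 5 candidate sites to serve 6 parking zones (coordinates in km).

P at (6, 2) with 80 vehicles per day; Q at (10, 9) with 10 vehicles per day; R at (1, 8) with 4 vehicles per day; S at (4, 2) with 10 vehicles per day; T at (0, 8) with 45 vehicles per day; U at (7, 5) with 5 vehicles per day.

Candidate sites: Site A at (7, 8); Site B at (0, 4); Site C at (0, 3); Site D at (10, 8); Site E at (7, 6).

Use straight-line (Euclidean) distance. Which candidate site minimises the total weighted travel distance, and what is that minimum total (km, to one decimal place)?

Site E, total 780.2 km

Total weighted distance at each candidate:
  Site A (7, 8): total = 939.3
  Site B (0, 4): total = 894.3
  Site C (0, 3): total = 926.3
  Site D (10, 8): total = 1179.0
  Site E (7, 6): total = 780.2
Minimum is at Site E with total 780.2 km.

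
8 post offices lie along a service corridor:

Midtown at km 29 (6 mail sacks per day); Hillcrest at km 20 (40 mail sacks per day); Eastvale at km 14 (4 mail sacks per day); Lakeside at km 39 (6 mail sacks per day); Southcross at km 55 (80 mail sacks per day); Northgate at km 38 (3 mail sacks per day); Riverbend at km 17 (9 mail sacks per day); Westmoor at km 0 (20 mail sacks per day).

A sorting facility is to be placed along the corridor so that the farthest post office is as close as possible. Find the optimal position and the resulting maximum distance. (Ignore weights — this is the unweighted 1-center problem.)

The 1-center on a line is the midpoint of the two extreme points: leftmost at 0, rightmost at 55.
Optimal location = (0 + 55)/2 = 27.5; maximum distance = (55 − 0)/2 = 27.5.

location 27.5, max distance 27.5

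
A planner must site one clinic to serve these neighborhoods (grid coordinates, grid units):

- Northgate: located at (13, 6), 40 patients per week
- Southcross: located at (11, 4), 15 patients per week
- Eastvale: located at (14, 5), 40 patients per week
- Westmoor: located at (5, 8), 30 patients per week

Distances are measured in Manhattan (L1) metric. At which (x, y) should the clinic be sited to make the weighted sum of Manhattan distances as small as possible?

Manhattan distance separates: Σwᵢ(|x−xᵢ|+|y−yᵢ|) = Σwᵢ|x−xᵢ| + Σwᵢ|y−yᵢ|, so x and y are optimised independently as 1-D weighted medians.
Total weight W = 125; half = 62.5.
x-coordinate, sorted with cumulative weight:
  x=5 (Westmoor, w=30) cum 30
  x=11 (Southcross, w=15) cum 45
  x=13 (Northgate, w=40) cum 85  ← median
  x=14 (Eastvale, w=40) cum 125
⇒ x* = 13
y-coordinate, sorted with cumulative weight:
  y=4 (Southcross, w=15) cum 15
  y=5 (Eastvale, w=40) cum 55
  y=6 (Northgate, w=40) cum 95  ← median
  y=8 (Westmoor, w=30) cum 125
⇒ y* = 6

(13, 6)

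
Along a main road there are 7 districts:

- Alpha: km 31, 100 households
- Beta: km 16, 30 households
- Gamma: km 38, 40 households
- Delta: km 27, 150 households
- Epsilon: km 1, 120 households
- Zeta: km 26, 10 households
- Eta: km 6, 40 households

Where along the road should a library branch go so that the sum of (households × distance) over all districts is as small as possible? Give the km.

x = 27

For a sum of weighted absolute distances on a line, the optimum is the weighted median (not the mean). Total weight W = 490; half-weight = 245.
Sort by position and accumulate weight:
  km 1 (Epsilon, w=120) → cum 120
  km 6 (Eta, w=40) → cum 160
  km 16 (Beta, w=30) → cum 190
  km 26 (Zeta, w=10) → cum 200
  km 27 (Delta, w=150) → cum 350  ≥ 245 → median here
  km 31 (Alpha, w=100) → cum 450
  km 38 (Gamma, w=40) → cum 490
Optimal location: km 27.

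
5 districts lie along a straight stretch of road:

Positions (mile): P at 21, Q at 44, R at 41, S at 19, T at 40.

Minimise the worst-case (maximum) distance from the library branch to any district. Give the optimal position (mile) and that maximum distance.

The 1-center on a line is the midpoint of the two extreme points: leftmost at 19, rightmost at 44.
Optimal location = (19 + 44)/2 = 31.5; maximum distance = (44 − 19)/2 = 12.5.

location 31.5, max distance 12.5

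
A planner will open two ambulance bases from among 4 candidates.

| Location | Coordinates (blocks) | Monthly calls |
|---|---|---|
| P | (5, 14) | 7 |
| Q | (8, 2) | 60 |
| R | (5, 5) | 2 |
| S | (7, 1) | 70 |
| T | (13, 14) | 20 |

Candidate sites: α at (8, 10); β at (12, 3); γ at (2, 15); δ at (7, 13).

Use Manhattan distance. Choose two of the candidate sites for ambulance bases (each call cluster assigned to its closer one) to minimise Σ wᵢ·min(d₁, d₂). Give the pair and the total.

{β, δ}, total 969

Evaluate every pair (each demand assigned to the nearer of the two):
  {β, δ}: total = 969
  {α, β}: total = 1035
  {β, γ}: total = 1076
  {α, δ}: total = 1357
  {α, γ}: total = 1404
  {γ, δ}: total = 1741
Best pair: {β, δ} with total 969.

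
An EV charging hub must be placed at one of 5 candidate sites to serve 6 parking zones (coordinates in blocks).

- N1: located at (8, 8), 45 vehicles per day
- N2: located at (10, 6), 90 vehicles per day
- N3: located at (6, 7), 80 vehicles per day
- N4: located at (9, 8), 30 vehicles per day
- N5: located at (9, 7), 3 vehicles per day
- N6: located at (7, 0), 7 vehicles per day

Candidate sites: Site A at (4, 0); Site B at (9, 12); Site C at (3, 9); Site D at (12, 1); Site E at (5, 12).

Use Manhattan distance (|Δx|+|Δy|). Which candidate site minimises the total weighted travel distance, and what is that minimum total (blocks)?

Total weighted distance at each candidate:
  Site A (4, 0): total = 2787
  Site B (9, 12): total = 1728
  Site C (3, 9): total = 1895
  Site D (12, 1): total = 2454
  Site E (5, 12): total = 2150
Minimum is at Site B with total 1728 blocks.

Site B, total 1728 blocks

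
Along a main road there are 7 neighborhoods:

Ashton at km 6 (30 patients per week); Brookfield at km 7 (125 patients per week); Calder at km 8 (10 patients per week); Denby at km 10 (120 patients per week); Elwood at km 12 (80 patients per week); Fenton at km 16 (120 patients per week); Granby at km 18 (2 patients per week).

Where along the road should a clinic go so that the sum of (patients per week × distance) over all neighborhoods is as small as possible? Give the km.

For a sum of weighted absolute distances on a line, the optimum is the weighted median (not the mean). Total weight W = 487; half-weight = 243.5.
Sort by position and accumulate weight:
  km 6 (Ashton, w=30) → cum 30
  km 7 (Brookfield, w=125) → cum 155
  km 8 (Calder, w=10) → cum 165
  km 10 (Denby, w=120) → cum 285  ≥ 243.5 → median here
  km 12 (Elwood, w=80) → cum 365
  km 16 (Fenton, w=120) → cum 485
  km 18 (Granby, w=2) → cum 487
Optimal location: km 10.

x = 10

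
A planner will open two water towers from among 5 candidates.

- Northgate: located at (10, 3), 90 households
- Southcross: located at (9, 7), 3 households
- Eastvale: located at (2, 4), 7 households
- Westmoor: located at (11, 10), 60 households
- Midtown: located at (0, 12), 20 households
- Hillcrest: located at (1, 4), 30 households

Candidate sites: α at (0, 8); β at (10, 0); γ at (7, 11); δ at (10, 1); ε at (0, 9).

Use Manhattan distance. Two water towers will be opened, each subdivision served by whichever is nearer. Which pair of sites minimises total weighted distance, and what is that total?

Evaluate every pair (each demand assigned to the nearer of the two):
  {α, δ}: total = 1073
  {δ, ε}: total = 1090
  {γ, δ}: total = 1095
  {β, γ}: total = 1222
  {α, β}: total = 1226
  {β, ε}: total = 1243
  {α, γ}: total = 1580
  {γ, ε}: total = 1597
  {β, δ}: total = 1658
  {α, ε}: total = 2352
Best pair: {α, δ} with total 1073.

{α, δ}, total 1073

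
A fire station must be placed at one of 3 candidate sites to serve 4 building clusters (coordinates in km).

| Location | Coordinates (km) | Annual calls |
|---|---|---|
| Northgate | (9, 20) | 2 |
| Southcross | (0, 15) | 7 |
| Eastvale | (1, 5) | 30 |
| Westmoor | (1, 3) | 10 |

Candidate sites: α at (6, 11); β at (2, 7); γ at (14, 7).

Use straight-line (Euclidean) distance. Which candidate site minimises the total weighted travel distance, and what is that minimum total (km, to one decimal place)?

β, total 195.6 km

Total weighted distance at each candidate:
  α (6, 11): total = 398.1
  β (2, 7): total = 195.6
  γ (14, 7): total = 671.3
Minimum is at β with total 195.6 km.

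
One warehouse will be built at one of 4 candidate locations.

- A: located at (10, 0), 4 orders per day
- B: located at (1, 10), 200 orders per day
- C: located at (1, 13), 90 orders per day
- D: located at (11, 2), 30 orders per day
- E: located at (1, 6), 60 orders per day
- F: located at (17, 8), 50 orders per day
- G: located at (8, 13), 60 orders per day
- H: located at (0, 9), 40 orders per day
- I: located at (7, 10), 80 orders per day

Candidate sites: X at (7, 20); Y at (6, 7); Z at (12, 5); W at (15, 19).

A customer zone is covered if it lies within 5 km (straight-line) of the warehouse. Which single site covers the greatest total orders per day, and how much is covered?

Coverage radius r = 5 km; a point is covered iff (Δx)²+(Δy)² ≤ 5² = 25.
  X (7, 20): covers {none} → 0
  Y (6, 7): covers {I} → 80
  Z (12, 5): covers {D} → 30
  W (15, 19): covers {none} → 0
Maximum coverage at Y: 80 orders per day.

Y, covering 80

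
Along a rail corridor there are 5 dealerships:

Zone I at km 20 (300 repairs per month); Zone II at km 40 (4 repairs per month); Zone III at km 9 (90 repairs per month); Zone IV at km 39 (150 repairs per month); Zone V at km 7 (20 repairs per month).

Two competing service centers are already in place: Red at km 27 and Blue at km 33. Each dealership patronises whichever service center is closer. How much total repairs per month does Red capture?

The indifferent point is the midpoint (27+33)/2 = 30; dealerships left of it (closer to Red at 27) go to Red, those right go to Blue.
  Zone V at 7 (w=20) → Red
  Zone III at 9 (w=90) → Red
  Zone I at 20 (w=300) → Red
  Zone IV at 39 (w=150) → Blue
  Zone II at 40 (w=4) → Blue
Red captures 410; Blue captures 154.

410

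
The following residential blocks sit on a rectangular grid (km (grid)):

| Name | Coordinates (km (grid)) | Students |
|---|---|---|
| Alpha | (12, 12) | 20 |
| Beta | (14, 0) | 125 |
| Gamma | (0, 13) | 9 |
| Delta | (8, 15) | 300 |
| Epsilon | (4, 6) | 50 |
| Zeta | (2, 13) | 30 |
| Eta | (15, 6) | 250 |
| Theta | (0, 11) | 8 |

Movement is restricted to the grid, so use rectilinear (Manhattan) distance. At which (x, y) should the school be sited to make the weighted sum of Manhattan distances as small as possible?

Manhattan distance separates: Σwᵢ(|x−xᵢ|+|y−yᵢ|) = Σwᵢ|x−xᵢ| + Σwᵢ|y−yᵢ|, so x and y are optimised independently as 1-D weighted medians.
Total weight W = 792; half = 396.
x-coordinate, sorted with cumulative weight:
  x=0 (Gamma, w=9) cum 9
  x=0 (Theta, w=8) cum 17
  x=2 (Zeta, w=30) cum 47
  x=4 (Epsilon, w=50) cum 97
  x=8 (Delta, w=300) cum 397  ← median
  x=12 (Alpha, w=20) cum 417
  x=14 (Beta, w=125) cum 542
  x=15 (Eta, w=250) cum 792
⇒ x* = 8
y-coordinate, sorted with cumulative weight:
  y=0 (Beta, w=125) cum 125
  y=6 (Epsilon, w=50) cum 175
  y=6 (Eta, w=250) cum 425  ← median
  y=11 (Theta, w=8) cum 433
  y=12 (Alpha, w=20) cum 453
  y=13 (Gamma, w=9) cum 462
  y=13 (Zeta, w=30) cum 492
  y=15 (Delta, w=300) cum 792
⇒ y* = 6

(8, 6)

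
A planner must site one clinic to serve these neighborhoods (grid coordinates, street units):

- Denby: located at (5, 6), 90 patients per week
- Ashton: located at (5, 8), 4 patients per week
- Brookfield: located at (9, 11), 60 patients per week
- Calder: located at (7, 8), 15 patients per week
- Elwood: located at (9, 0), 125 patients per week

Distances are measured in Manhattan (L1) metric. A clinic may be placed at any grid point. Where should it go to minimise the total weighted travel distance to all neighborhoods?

Manhattan distance separates: Σwᵢ(|x−xᵢ|+|y−yᵢ|) = Σwᵢ|x−xᵢ| + Σwᵢ|y−yᵢ|, so x and y are optimised independently as 1-D weighted medians.
Total weight W = 294; half = 147.
x-coordinate, sorted with cumulative weight:
  x=5 (Denby, w=90) cum 90
  x=5 (Ashton, w=4) cum 94
  x=7 (Calder, w=15) cum 109
  x=9 (Brookfield, w=60) cum 169  ← median
  x=9 (Elwood, w=125) cum 294
⇒ x* = 9
y-coordinate, sorted with cumulative weight:
  y=0 (Elwood, w=125) cum 125
  y=6 (Denby, w=90) cum 215  ← median
  y=8 (Ashton, w=4) cum 219
  y=8 (Calder, w=15) cum 234
  y=11 (Brookfield, w=60) cum 294
⇒ y* = 6

(9, 6)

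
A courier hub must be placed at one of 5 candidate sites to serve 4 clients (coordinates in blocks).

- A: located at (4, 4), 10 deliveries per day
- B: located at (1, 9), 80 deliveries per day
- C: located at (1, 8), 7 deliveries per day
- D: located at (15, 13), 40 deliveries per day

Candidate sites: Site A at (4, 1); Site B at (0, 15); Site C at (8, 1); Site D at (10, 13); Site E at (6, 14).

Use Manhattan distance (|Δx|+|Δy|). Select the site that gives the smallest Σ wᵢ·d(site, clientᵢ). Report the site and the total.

Total weighted distance at each candidate:
  Site A (4, 1): total = 1900
  Site B (0, 15): total = 1446
  Site C (8, 1): total = 2128
  Site D (10, 13): total = 1488
  Site E (6, 14): total = 1397
Minimum is at Site E with total 1397 blocks.

Site E, total 1397 blocks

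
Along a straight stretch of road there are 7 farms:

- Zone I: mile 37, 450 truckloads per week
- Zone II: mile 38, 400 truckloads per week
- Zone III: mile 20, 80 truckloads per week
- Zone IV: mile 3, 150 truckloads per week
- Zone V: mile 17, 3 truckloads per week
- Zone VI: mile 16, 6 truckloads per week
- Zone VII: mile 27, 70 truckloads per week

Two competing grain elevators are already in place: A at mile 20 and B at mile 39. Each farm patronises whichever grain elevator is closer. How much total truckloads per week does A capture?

309

The indifferent point is the midpoint (20+39)/2 = 29.5; farms left of it (closer to A at 20) go to A, those right go to B.
  Zone IV at 3 (w=150) → A
  Zone VI at 16 (w=6) → A
  Zone V at 17 (w=3) → A
  Zone III at 20 (w=80) → A
  Zone VII at 27 (w=70) → A
  Zone I at 37 (w=450) → B
  Zone II at 38 (w=400) → B
A captures 309; B captures 850.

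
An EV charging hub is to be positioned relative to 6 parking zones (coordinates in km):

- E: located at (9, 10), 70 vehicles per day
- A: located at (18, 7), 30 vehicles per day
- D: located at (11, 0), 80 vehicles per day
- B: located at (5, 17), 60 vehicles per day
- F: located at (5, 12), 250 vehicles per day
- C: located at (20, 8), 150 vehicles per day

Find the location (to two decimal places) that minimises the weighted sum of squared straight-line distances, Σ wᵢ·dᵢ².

(10.31, 9.58)

The minimiser of Σwᵢ‖p−pᵢ‖² is the weighted centroid p* = (Σwᵢpᵢ)/(Σwᵢ).
Σwᵢ = 640.
Σwᵢxᵢ = 70·9 + 30·18 + 80·11 + 60·5 + 250·5 + 150·20 = 6600.
Σwᵢyᵢ = 70·10 + 30·7 + 80·0 + 60·17 + 250·12 + 150·8 = 6130.
x* = 6600/640 = 10.31, y* = 6130/640 = 9.58.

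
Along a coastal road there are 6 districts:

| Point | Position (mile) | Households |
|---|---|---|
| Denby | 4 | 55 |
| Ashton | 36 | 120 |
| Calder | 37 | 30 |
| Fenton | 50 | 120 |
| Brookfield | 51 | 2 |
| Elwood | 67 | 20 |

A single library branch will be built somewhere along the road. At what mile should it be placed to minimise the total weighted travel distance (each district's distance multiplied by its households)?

For a sum of weighted absolute distances on a line, the optimum is the weighted median (not the mean). Total weight W = 347; half-weight = 173.5.
Sort by position and accumulate weight:
  mile 4 (Denby, w=55) → cum 55
  mile 36 (Ashton, w=120) → cum 175  ≥ 173.5 → median here
  mile 37 (Calder, w=30) → cum 205
  mile 50 (Fenton, w=120) → cum 325
  mile 51 (Brookfield, w=2) → cum 327
  mile 67 (Elwood, w=20) → cum 347
Optimal location: mile 36.

x = 36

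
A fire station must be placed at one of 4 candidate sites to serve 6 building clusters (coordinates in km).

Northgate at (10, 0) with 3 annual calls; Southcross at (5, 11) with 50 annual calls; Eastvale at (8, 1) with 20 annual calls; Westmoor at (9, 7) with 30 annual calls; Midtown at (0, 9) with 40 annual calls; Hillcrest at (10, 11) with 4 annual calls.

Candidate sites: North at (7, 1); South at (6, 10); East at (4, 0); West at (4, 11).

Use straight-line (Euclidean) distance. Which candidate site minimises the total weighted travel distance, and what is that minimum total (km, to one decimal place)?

South, total 674.5 km

Total weighted distance at each candidate:
  North (7, 1): total = 1196.1
  South (6, 10): total = 674.5
  East (4, 0): total = 1354.9
  West (4, 11): total = 698.0
Minimum is at South with total 674.5 km.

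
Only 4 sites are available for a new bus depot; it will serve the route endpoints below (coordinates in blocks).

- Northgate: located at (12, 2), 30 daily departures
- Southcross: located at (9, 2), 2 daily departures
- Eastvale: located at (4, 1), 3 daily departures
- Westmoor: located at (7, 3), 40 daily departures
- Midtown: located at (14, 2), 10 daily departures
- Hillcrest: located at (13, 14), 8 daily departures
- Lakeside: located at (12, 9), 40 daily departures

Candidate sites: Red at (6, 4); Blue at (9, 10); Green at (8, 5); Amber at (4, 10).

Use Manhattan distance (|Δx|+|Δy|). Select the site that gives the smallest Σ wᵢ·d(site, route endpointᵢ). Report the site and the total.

Total weighted distance at each candidate:
  Red (6, 4): total = 1021
  Blue (9, 10): total = 1102
  Green (8, 5): total = 884
  Amber (4, 10): total = 1577
Minimum is at Green with total 884 blocks.

Green, total 884 blocks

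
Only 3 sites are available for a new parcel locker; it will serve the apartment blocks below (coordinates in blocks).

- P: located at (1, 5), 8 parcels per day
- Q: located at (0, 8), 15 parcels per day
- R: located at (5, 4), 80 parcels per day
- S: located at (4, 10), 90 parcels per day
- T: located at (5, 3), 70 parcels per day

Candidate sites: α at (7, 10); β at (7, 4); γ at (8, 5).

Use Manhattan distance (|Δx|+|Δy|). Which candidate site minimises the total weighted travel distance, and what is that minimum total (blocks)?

Total weighted distance at each candidate:
  α (7, 10): total = 1763
  β (7, 4): total = 1401
  γ (8, 5): total = 1701
Minimum is at β with total 1401 blocks.

β, total 1401 blocks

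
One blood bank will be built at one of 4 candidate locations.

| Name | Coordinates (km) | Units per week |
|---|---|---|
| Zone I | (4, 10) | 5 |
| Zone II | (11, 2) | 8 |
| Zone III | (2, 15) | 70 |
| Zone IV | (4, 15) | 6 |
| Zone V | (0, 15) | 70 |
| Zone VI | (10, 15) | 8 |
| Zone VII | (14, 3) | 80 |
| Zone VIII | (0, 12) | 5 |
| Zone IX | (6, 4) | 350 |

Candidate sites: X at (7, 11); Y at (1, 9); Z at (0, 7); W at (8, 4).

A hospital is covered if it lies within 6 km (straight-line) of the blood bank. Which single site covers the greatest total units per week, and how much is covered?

W, covering 358

Coverage radius r = 6 km; a point is covered iff (Δx)²+(Δy)² ≤ 6² = 36.
  X (7, 11): covers {Zone I, Zone IV, Zone VI} → 19
  Y (1, 9): covers {Zone I, Zone VIII} → 10
  Z (0, 7): covers {Zone I, Zone VIII} → 10
  W (8, 4): covers {Zone II, Zone IX} → 358
Maximum coverage at W: 358 units per week.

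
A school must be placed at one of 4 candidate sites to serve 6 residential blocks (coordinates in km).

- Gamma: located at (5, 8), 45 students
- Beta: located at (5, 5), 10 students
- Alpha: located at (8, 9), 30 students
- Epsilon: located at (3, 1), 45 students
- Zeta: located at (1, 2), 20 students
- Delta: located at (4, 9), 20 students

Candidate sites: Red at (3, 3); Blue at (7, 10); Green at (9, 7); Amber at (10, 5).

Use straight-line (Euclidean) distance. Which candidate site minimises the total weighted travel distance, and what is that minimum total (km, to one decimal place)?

Total weighted distance at each candidate:
  Red (3, 3): total = 761.3
  Blue (7, 10): total = 930.0
  Green (9, 7): total = 975.6
  Amber (10, 5): total = 1143.3
Minimum is at Red with total 761.3 km.

Red, total 761.3 km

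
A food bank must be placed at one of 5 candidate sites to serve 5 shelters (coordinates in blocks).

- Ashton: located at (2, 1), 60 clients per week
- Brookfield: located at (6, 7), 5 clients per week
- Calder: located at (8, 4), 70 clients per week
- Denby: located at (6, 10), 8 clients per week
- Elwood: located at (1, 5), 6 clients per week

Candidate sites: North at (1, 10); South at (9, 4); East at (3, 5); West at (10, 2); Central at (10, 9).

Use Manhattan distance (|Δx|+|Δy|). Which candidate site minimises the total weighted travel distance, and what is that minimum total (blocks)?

Total weighted distance at each candidate:
  North (1, 10): total = 1620
  South (9, 4): total = 826
  East (3, 5): total = 821
  West (10, 2): total = 1033
  Central (10, 9): total = 1598
Minimum is at East with total 821 blocks.

East, total 821 blocks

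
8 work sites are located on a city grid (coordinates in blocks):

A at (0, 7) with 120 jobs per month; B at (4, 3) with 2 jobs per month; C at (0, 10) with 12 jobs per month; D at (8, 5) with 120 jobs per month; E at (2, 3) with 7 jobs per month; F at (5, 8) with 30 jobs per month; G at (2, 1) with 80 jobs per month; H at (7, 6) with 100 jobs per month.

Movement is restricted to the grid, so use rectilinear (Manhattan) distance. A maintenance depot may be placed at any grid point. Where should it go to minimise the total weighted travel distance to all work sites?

Manhattan distance separates: Σwᵢ(|x−xᵢ|+|y−yᵢ|) = Σwᵢ|x−xᵢ| + Σwᵢ|y−yᵢ|, so x and y are optimised independently as 1-D weighted medians.
Total weight W = 471; half = 235.5.
x-coordinate, sorted with cumulative weight:
  x=0 (A, w=120) cum 120
  x=0 (C, w=12) cum 132
  x=2 (E, w=7) cum 139
  x=2 (G, w=80) cum 219
  x=4 (B, w=2) cum 221
  x=5 (F, w=30) cum 251  ← median
  x=7 (H, w=100) cum 351
  x=8 (D, w=120) cum 471
⇒ x* = 5
y-coordinate, sorted with cumulative weight:
  y=1 (G, w=80) cum 80
  y=3 (B, w=2) cum 82
  y=3 (E, w=7) cum 89
  y=5 (D, w=120) cum 209
  y=6 (H, w=100) cum 309  ← median
  y=7 (A, w=120) cum 429
  y=8 (F, w=30) cum 459
  y=10 (C, w=12) cum 471
⇒ y* = 6

(5, 6)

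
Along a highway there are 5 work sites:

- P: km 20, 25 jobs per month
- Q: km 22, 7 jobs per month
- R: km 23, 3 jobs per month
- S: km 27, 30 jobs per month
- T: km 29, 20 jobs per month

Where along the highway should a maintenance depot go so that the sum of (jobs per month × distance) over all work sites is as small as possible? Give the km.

x = 27

For a sum of weighted absolute distances on a line, the optimum is the weighted median (not the mean). Total weight W = 85; half-weight = 42.5.
Sort by position and accumulate weight:
  km 20 (P, w=25) → cum 25
  km 22 (Q, w=7) → cum 32
  km 23 (R, w=3) → cum 35
  km 27 (S, w=30) → cum 65  ≥ 42.5 → median here
  km 29 (T, w=20) → cum 85
Optimal location: km 27.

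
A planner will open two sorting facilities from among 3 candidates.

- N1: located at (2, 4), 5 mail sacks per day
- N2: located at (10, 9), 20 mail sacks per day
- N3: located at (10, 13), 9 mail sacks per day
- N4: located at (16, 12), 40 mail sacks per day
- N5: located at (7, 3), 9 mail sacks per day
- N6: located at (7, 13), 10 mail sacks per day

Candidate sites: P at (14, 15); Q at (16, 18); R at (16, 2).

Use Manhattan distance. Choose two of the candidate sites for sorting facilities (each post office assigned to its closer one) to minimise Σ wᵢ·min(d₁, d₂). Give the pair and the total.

{P, R}, total 714

Evaluate every pair (each demand assigned to the nearer of the two):
  {P, R}: total = 714
  {P, Q}: total = 830
  {Q, R}: total = 909
Best pair: {P, R} with total 714.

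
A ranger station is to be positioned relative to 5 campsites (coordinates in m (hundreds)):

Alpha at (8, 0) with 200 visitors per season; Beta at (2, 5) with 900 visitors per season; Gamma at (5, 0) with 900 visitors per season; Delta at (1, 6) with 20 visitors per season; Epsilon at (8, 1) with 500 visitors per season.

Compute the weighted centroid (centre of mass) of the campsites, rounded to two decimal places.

The minimiser of Σwᵢ‖p−pᵢ‖² is the weighted centroid p* = (Σwᵢpᵢ)/(Σwᵢ).
Σwᵢ = 2520.
Σwᵢxᵢ = 200·8 + 900·2 + 900·5 + 20·1 + 500·8 = 11920.
Σwᵢyᵢ = 200·0 + 900·5 + 900·0 + 20·6 + 500·1 = 5120.
x* = 11920/2520 = 4.73, y* = 5120/2520 = 2.03.

(4.73, 2.03)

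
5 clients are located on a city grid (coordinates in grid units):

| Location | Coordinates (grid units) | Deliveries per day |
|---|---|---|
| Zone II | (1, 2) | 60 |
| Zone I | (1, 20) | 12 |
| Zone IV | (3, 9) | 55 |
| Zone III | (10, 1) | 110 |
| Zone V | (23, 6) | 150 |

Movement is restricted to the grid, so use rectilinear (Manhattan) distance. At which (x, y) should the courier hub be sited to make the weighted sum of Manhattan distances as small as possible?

Manhattan distance separates: Σwᵢ(|x−xᵢ|+|y−yᵢ|) = Σwᵢ|x−xᵢ| + Σwᵢ|y−yᵢ|, so x and y are optimised independently as 1-D weighted medians.
Total weight W = 387; half = 193.5.
x-coordinate, sorted with cumulative weight:
  x=1 (Zone II, w=60) cum 60
  x=1 (Zone I, w=12) cum 72
  x=3 (Zone IV, w=55) cum 127
  x=10 (Zone III, w=110) cum 237  ← median
  x=23 (Zone V, w=150) cum 387
⇒ x* = 10
y-coordinate, sorted with cumulative weight:
  y=1 (Zone III, w=110) cum 110
  y=2 (Zone II, w=60) cum 170
  y=6 (Zone V, w=150) cum 320  ← median
  y=9 (Zone IV, w=55) cum 375
  y=20 (Zone I, w=12) cum 387
⇒ y* = 6

(10, 6)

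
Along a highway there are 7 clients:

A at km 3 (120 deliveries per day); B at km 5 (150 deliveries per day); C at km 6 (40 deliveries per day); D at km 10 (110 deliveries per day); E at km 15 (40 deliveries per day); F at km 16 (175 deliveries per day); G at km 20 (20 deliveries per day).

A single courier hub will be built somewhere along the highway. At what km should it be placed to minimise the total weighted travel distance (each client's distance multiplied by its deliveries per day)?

For a sum of weighted absolute distances on a line, the optimum is the weighted median (not the mean). Total weight W = 655; half-weight = 327.5.
Sort by position and accumulate weight:
  km 3 (A, w=120) → cum 120
  km 5 (B, w=150) → cum 270
  km 6 (C, w=40) → cum 310
  km 10 (D, w=110) → cum 420  ≥ 327.5 → median here
  km 15 (E, w=40) → cum 460
  km 16 (F, w=175) → cum 635
  km 20 (G, w=20) → cum 655
Optimal location: km 10.

x = 10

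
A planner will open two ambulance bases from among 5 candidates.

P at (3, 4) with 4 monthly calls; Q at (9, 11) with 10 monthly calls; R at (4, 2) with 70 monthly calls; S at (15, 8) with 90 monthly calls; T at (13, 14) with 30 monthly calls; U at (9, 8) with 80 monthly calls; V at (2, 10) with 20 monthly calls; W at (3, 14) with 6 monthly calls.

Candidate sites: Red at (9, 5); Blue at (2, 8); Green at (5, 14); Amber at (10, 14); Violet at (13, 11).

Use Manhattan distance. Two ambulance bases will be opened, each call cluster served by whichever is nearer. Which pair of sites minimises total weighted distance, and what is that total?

Evaluate every pair (each demand assigned to the nearer of the two):
  {Red, Violet}: total = 1726
  {Blue, Violet}: total = 1802
  {Red, Amber}: total = 2050
  {Red, Green}: total = 2090
  {Red, Blue}: total = 2162
  {Green, Violet}: total = 2250
  {Blue, Amber}: total = 2342
  {Blue, Green}: total = 2672
  {Amber, Violet}: total = 2750
  {Green, Amber}: total = 2790
Best pair: {Red, Violet} with total 1726.

{Red, Violet}, total 1726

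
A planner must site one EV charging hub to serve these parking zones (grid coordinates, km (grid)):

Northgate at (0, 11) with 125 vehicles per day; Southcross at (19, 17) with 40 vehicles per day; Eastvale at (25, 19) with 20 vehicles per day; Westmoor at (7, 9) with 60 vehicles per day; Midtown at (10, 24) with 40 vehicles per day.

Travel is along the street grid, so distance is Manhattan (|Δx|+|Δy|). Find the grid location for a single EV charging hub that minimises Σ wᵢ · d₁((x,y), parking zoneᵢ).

Manhattan distance separates: Σwᵢ(|x−xᵢ|+|y−yᵢ|) = Σwᵢ|x−xᵢ| + Σwᵢ|y−yᵢ|, so x and y are optimised independently as 1-D weighted medians.
Total weight W = 285; half = 142.5.
x-coordinate, sorted with cumulative weight:
  x=0 (Northgate, w=125) cum 125
  x=7 (Westmoor, w=60) cum 185  ← median
  x=10 (Midtown, w=40) cum 225
  x=19 (Southcross, w=40) cum 265
  x=25 (Eastvale, w=20) cum 285
⇒ x* = 7
y-coordinate, sorted with cumulative weight:
  y=9 (Westmoor, w=60) cum 60
  y=11 (Northgate, w=125) cum 185  ← median
  y=17 (Southcross, w=40) cum 225
  y=19 (Eastvale, w=20) cum 245
  y=24 (Midtown, w=40) cum 285
⇒ y* = 11

(7, 11)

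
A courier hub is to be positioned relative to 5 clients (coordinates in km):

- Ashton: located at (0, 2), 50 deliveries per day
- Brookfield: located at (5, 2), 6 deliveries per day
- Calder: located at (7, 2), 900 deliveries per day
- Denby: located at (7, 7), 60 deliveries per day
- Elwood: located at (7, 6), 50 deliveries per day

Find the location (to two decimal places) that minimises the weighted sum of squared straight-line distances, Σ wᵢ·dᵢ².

(6.66, 2.47)

The minimiser of Σwᵢ‖p−pᵢ‖² is the weighted centroid p* = (Σwᵢpᵢ)/(Σwᵢ).
Σwᵢ = 1066.
Σwᵢxᵢ = 50·0 + 6·5 + 900·7 + 60·7 + 50·7 = 7100.
Σwᵢyᵢ = 50·2 + 6·2 + 900·2 + 60·7 + 50·6 = 2632.
x* = 7100/1066 = 6.66, y* = 2632/1066 = 2.47.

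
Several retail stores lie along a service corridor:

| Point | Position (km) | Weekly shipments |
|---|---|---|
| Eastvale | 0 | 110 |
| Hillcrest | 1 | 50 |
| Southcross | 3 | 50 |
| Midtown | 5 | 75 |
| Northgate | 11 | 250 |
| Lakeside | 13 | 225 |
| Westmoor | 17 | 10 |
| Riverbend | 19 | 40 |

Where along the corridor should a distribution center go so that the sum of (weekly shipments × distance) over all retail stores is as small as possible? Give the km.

x = 11

For a sum of weighted absolute distances on a line, the optimum is the weighted median (not the mean). Total weight W = 810; half-weight = 405.
Sort by position and accumulate weight:
  km 0 (Eastvale, w=110) → cum 110
  km 1 (Hillcrest, w=50) → cum 160
  km 3 (Southcross, w=50) → cum 210
  km 5 (Midtown, w=75) → cum 285
  km 11 (Northgate, w=250) → cum 535  ≥ 405 → median here
  km 13 (Lakeside, w=225) → cum 760
  km 17 (Westmoor, w=10) → cum 770
  km 19 (Riverbend, w=40) → cum 810
Optimal location: km 11.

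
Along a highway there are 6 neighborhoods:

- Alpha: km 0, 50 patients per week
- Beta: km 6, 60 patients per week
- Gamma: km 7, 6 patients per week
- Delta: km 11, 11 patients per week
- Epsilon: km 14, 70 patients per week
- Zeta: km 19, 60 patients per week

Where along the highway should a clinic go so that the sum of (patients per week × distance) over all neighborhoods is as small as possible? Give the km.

For a sum of weighted absolute distances on a line, the optimum is the weighted median (not the mean). Total weight W = 257; half-weight = 128.5.
Sort by position and accumulate weight:
  km 0 (Alpha, w=50) → cum 50
  km 6 (Beta, w=60) → cum 110
  km 7 (Gamma, w=6) → cum 116
  km 11 (Delta, w=11) → cum 127
  km 14 (Epsilon, w=70) → cum 197  ≥ 128.5 → median here
  km 19 (Zeta, w=60) → cum 257
Optimal location: km 14.

x = 14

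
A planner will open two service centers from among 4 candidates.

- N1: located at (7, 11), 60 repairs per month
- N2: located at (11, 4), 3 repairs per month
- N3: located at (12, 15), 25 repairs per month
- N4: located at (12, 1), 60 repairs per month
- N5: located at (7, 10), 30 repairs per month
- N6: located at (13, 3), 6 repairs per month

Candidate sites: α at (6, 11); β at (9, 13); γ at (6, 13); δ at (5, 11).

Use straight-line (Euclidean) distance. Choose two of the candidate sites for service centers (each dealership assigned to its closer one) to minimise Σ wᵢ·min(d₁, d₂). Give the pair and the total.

{α, β}, total 981.9

Evaluate every pair (each demand assigned to the nearer of the two):
  {α, β}: total = 981.9
  {α, γ}: total = 1049.8
  {α, δ}: total = 1072.0
  {β, δ}: total = 1101.9
  {β, γ}: total = 1153.6
  {γ, δ}: total = 1173.1
Best pair: {α, β} with total 981.9.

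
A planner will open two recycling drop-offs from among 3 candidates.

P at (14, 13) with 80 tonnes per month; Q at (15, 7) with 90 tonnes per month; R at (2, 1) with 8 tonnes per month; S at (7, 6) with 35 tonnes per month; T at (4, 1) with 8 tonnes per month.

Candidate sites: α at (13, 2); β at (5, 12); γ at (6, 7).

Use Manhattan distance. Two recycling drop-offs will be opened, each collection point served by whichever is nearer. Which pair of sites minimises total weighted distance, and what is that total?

{α, γ}, total 1804

Evaluate every pair (each demand assigned to the nearer of the two):
  {α, γ}: total = 1804
  {β, γ}: total = 1824
  {α, β}: total = 1886
Best pair: {α, γ} with total 1804.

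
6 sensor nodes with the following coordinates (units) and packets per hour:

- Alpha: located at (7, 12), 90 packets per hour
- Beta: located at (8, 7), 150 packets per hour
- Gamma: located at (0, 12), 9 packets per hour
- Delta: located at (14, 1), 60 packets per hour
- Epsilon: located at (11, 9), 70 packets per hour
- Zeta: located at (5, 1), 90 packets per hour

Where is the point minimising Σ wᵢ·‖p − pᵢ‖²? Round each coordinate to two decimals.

The minimiser of Σwᵢ‖p−pᵢ‖² is the weighted centroid p* = (Σwᵢpᵢ)/(Σwᵢ).
Σwᵢ = 469.
Σwᵢxᵢ = 90·7 + 150·8 + 9·0 + 60·14 + 70·11 + 90·5 = 3890.
Σwᵢyᵢ = 90·12 + 150·7 + 9·12 + 60·1 + 70·9 + 90·1 = 3018.
x* = 3890/469 = 8.29, y* = 3018/469 = 6.43.

(8.29, 6.43)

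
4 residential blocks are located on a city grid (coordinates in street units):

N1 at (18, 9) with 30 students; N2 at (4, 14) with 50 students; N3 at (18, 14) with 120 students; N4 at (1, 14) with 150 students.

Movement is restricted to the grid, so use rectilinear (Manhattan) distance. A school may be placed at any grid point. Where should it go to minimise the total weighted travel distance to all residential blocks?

Manhattan distance separates: Σwᵢ(|x−xᵢ|+|y−yᵢ|) = Σwᵢ|x−xᵢ| + Σwᵢ|y−yᵢ|, so x and y are optimised independently as 1-D weighted medians.
Total weight W = 350; half = 175.
x-coordinate, sorted with cumulative weight:
  x=1 (N4, w=150) cum 150
  x=4 (N2, w=50) cum 200  ← median
  x=18 (N1, w=30) cum 230
  x=18 (N3, w=120) cum 350
⇒ x* = 4
y-coordinate, sorted with cumulative weight:
  y=9 (N1, w=30) cum 30
  y=14 (N2, w=50) cum 80
  y=14 (N3, w=120) cum 200  ← median
  y=14 (N4, w=150) cum 350
⇒ y* = 14

(4, 14)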